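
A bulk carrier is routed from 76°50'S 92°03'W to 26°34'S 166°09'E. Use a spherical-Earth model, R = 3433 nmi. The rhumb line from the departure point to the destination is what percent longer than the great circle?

Great circle: σ = 1.1660 rad → d_gc = Rσ = 4002.9 nmi
Rhumb: Δφ = +0.8773, Δλ = -1.7767, Δψ = +1.6780, q = Δφ/Δψ = 0.5228 → d_rh = R√(Δφ²+q²Δλ²) = 4386.5 nmi
Excess = (4386.5 − 4002.9) / 4002.9 = 383.6 / 4002.9 = 9.58% ≈ 9.6%

9.6%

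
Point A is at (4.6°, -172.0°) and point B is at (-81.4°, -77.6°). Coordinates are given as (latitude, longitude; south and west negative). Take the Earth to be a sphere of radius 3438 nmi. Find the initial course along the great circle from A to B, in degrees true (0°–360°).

171.4°

θ = atan2( sin Δλ·cos φ₂ ,  cos φ₁ sin φ₂ − sin φ₁ cos φ₂ cos Δλ )
  = atan2(+0.1491, -0.9847) = 171.39°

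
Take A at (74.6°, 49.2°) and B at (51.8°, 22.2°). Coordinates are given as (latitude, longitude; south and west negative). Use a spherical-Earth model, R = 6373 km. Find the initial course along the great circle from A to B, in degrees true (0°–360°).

221.0°

θ = atan2( sin Δλ·cos φ₂ ,  cos φ₁ sin φ₂ − sin φ₁ cos φ₂ cos Δλ )
  = atan2(-0.2808, -0.3225) = 221.04°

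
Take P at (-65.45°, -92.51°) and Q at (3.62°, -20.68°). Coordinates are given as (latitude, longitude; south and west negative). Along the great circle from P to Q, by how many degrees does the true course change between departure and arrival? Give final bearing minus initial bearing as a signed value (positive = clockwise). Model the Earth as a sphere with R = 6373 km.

-48.6°

Initial bearing θ₁ = atan2(sin Δλ cos φ₂, cos φ₁ sin φ₂ − sin φ₁ cos φ₂ cos Δλ) = 71.93°
Final bearing θ₂ = (initial bearing from the destination back to the start) + 180° = 23.32°
Δθ = θ₂ − θ₁ = -48.6°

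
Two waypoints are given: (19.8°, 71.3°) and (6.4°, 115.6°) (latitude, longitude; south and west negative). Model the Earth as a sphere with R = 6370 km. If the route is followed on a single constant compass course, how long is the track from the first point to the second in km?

Δψ = ln[tan(π/4+φ₂/2)/tan(π/4+φ₁/2)] = -0.2407;  Δφ = -0.2339 rad,  Δλ = +0.7732 rad
q = Δφ/Δψ = 0.9715
d = R·√(Δφ² + q²Δλ²) = 6370·0.78672 = 5011 km

5011 km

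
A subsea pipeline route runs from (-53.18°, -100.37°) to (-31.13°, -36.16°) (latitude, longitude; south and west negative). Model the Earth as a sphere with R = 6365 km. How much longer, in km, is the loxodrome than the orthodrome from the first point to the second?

Great circle: cos σ = sin φ₁ sin φ₂ + cos φ₁ cos φ₂ cos Δλ,  σ = 0.8801 rad → d_gc = 5602.0 km
Rhumb line: Δψ = +0.5279, q = Δφ/Δψ = 0.7291, d_rh = R√(Δφ²+q²Δλ²) = 5748.6 km
Excess = 5748.6 − 5602.0 = 146.6 ≈ 147 km

147 km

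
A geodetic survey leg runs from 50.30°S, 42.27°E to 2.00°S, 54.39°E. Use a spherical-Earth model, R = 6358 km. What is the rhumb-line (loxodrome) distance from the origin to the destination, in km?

5482 km

Δψ = ln[tan(π/4+φ₂/2)/tan(π/4+φ₁/2)] = +0.9839;  Δφ = +0.8430 rad,  Δλ = +0.2115 rad
q = Δφ/Δψ = 0.8568
d = R·√(Δφ² + q²Δλ²) = 6358·0.86226 = 5482 km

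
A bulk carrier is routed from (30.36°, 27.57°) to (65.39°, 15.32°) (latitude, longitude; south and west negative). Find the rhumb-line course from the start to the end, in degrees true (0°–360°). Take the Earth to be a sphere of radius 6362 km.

Δψ = ln[tan(π/4+φ₂/2)/tan(π/4+φ₁/2)] = +0.9661
Δλ = -0.2138 rad (taken the short way round)
course = atan2(Δλ, Δψ) = 347.52°

347.5°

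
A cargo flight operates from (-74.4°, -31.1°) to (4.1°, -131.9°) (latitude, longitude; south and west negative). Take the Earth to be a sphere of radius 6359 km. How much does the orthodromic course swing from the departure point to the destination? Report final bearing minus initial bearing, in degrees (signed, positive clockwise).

+83.9°

Initial bearing θ₁ = atan2(sin Δλ cos φ₂, cos φ₁ sin φ₂ − sin φ₁ cos φ₂ cos Δλ) = 260.68°
Final bearing θ₂ = (initial bearing from the destination back to the start) + 180° = 344.57°
Δθ = θ₂ − θ₁ = +83.9°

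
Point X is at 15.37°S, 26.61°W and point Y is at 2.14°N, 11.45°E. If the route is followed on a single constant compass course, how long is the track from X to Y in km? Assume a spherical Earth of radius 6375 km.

4621 km

Rhumb course C = atan2(Δλ, Δψ) with Δψ = ln[tan(π/4+φ₂/2)/tan(π/4+φ₁/2)] = +0.3089, Δλ = +0.6643 → C = 65.06°
d = R·|Δφ| / |cos C| = 6375·0.30561 / 0.42165 = 4621 km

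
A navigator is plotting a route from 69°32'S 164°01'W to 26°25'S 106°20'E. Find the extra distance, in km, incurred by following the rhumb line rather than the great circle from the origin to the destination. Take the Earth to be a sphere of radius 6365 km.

489 km

Great circle: cos σ = sin φ₁ sin φ₂ + cos φ₁ cos φ₂ cos Δλ,  σ = 1.1388 rad → d_gc = 7248.179 km
Rhumb line: Δψ = +1.2335, q = Δφ/Δψ = 0.6101, d_rh = R√(Δφ²+q²Δλ²) = 7736.680 km
Excess = 7736.680 − 7248.179 = 488.501 ≈ 489 km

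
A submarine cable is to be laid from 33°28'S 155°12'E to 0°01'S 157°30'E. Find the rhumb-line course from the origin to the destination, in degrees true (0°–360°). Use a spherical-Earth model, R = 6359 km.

Δψ = ln[tan(π/4+φ₂/2)/tan(π/4+φ₁/2)] = +0.6202
Δλ = +0.0401 rad (taken the short way round)
course = atan2(Δλ, Δψ) = 3.70°

3.7°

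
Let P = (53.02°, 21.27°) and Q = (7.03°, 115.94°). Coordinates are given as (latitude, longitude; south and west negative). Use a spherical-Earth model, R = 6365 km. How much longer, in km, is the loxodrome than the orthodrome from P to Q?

388 km

Great circle: cos σ = sin φ₁ sin φ₂ + cos φ₁ cos φ₂ cos Δλ,  σ = 1.5216 rad → d_gc = 9685.1 km
Rhumb line: Δψ = -0.9724, q = Δφ/Δψ = 0.8255, d_rh = R√(Δφ²+q²Δλ²) = 10073.0 km
Excess = 10073.0 − 9685.1 = 387.9 ≈ 388 km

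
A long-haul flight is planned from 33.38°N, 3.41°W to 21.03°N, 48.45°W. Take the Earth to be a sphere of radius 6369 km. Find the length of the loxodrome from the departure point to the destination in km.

4647 km

Rhumb course C = atan2(Δλ, Δψ) with Δψ = ln[tan(π/4+φ₂/2)/tan(π/4+φ₁/2)] = -0.2431, Δλ = -0.7861 → C = 252.82°
d = R·|Δφ| / |cos C| = 6369·0.21555 / 0.29542 = 4647 km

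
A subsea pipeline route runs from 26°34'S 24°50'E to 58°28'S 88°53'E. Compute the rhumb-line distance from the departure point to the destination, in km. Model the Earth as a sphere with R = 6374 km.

6184 km

Δψ = ln[tan(π/4+φ₂/2)/tan(π/4+φ₁/2)] = -0.7834;  Δφ = -0.5568 rad,  Δλ = +1.1179 rad
q = Δφ/Δψ = 0.7107
d = R·√(Δφ² + q²Δλ²) = 6374·0.97015 = 6184 km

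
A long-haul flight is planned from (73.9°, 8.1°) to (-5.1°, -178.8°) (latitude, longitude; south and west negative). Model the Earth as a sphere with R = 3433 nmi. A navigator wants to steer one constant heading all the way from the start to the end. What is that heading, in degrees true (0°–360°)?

124.1°

Δψ = ln[tan(π/4+φ₂/2)/tan(π/4+φ₁/2)] = -2.0451
Δλ = +3.0212 rad (taken the short way round)
course = atan2(Δλ, Δψ) = 124.09°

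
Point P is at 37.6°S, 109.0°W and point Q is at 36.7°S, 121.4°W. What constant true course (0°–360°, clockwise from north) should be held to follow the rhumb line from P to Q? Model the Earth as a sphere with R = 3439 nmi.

275.2°

Δψ = ln[tan(π/4+φ₂/2)/tan(π/4+φ₁/2)] = +0.0197
Δλ = -0.2164 rad (taken the short way round)
course = atan2(Δλ, Δψ) = 275.20°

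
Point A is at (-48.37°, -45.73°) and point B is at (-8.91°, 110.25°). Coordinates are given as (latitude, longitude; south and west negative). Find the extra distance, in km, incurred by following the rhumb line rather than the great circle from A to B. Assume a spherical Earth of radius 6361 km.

2141 km

Great circle: cos σ = sin φ₁ sin φ₂ + cos φ₁ cos φ₂ cos Δλ,  σ = 2.0757 rad → d_gc = 13203.4 km
Rhumb line: Δψ = +0.8110, q = Δφ/Δψ = 0.8492, d_rh = R√(Δφ²+q²Δλ²) = 15344.1 km
Excess = 15344.1 − 13203.4 = 2140.7 ≈ 2141 km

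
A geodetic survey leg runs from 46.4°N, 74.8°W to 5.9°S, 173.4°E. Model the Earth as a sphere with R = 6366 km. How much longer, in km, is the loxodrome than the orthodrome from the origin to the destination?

413 km

Great circle: cos σ = sin φ₁ sin φ₂ + cos φ₁ cos φ₂ cos Δλ,  σ = 1.9062 rad → d_gc = 12135.1 km
Rhumb line: Δψ = -1.0195, q = Δφ/Δψ = 0.8953, d_rh = R√(Δφ²+q²Δλ²) = 12548.2 km
Excess = 12548.2 − 12135.1 = 413.1 ≈ 413 km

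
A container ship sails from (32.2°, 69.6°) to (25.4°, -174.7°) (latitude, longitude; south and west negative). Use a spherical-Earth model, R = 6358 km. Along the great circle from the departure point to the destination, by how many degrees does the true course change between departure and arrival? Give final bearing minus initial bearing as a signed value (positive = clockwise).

At departure: θ₁ = atan2(sin Δλ cos φ₂, cos φ₁ sin φ₂ − sin φ₁ cos φ₂ cos Δλ) = 54.92°
At arrival: θ₂ = atan2(sin Δλ cos φ₁, −cos φ₂ sin φ₁ + sin φ₂ cos φ₁ cos Δλ) = 129.95°
Δθ = θ₂ − θ₁ = +75.0°

+75.0°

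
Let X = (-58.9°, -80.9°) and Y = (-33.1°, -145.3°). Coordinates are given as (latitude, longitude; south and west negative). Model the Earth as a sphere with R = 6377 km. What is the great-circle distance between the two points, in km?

5466 km

cos σ = sin φ₁ sin φ₂ + cos φ₁ cos φ₂ cos Δλ
      = sin(-58.90°)sin(-33.10°) + cos(-58.90°)cos(-33.10°)cos(-64.40°) = 0.6546
σ = 49.112° → d = Rσ = 6377·0.85717 = 5466 km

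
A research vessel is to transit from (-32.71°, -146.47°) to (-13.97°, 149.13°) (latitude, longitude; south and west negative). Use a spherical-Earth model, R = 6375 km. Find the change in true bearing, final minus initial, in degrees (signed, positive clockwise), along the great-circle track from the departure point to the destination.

+28.4°

At departure: θ₁ = atan2(sin Δλ cos φ₂, cos φ₁ sin φ₂ − sin φ₁ cos φ₂ cos Δλ) = 271.54°
At arrival: θ₂ = atan2(sin Δλ cos φ₁, −cos φ₂ sin φ₁ + sin φ₂ cos φ₁ cos Δλ) = 299.92°
Δθ = θ₂ − θ₁ = +28.4°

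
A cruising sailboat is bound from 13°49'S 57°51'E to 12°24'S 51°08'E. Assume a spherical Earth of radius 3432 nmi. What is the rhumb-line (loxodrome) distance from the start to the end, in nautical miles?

401 nmi

Rhumb course C = atan2(Δλ, Δψ) with Δψ = ln[tan(π/4+φ₂/2)/tan(π/4+φ₁/2)] = +0.0254, Δλ = -0.1172 → C = 282.22°
d = R·|Δφ| / |cos C| = 3432·0.02473 / 0.21166 = 401 nmi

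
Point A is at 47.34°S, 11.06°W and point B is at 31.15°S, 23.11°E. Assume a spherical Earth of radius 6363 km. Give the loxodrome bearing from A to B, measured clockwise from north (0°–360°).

Δψ = ln[tan(π/4+φ₂/2)/tan(π/4+φ₁/2)] = +0.3677
Δλ = +0.5964 rad (taken the short way round)
course = atan2(Δλ, Δψ) = 58.34°

58.3°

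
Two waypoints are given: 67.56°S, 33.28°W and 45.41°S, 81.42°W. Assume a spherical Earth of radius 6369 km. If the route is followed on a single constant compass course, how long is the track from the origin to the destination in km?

Rhumb course C = atan2(Δλ, Δψ) with Δψ = ln[tan(π/4+φ₂/2)/tan(π/4+φ₁/2)] = +0.7261, Δλ = -0.8402 → C = 310.83°
d = R·|Δφ| / |cos C| = 6369·0.38659 / 0.65386 = 3766 km

3766 km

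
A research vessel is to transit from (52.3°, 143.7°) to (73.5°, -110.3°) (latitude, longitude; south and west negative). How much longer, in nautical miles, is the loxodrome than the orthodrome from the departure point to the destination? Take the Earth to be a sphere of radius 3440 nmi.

Great circle: cos σ = sin φ₁ sin φ₂ + cos φ₁ cos φ₂ cos Δλ,  σ = 0.7802 rad → d_gc = 2683.9 nmi
Rhumb line: Δψ = +0.8564, q = Δφ/Δψ = 0.4321, d_rh = R√(Δφ²+q²Δλ²) = 3030.0 nmi
Excess = 3030.0 − 2683.9 = 346.1 ≈ 346 nmi

346 nmi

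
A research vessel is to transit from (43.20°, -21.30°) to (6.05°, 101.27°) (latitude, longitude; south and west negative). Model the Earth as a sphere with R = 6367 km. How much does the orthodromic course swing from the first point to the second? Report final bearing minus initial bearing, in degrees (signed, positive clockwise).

Initial bearing θ₁ = atan2(sin Δλ cos φ₂, cos φ₁ sin φ₂ − sin φ₁ cos φ₂ cos Δλ) = 62.12°
Final bearing θ₂ = (initial bearing from the destination back to the start) + 180° = 139.61°
Δθ = θ₂ − θ₁ = +77.5°

+77.5°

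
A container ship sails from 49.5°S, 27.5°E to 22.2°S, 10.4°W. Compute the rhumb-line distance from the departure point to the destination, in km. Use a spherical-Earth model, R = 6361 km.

Rhumb course C = atan2(Δλ, Δψ) with Δψ = ln[tan(π/4+φ₂/2)/tan(π/4+φ₁/2)] = +0.5996, Δλ = -0.6615 → C = 312.19°
d = R·|Δφ| / |cos C| = 6361·0.47647 / 0.67163 = 4513 km

4513 km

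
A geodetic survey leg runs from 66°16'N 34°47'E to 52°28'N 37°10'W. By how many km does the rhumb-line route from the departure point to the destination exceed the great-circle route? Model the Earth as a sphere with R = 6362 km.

213 km

Great circle: cos σ = sin φ₁ sin φ₂ + cos φ₁ cos φ₂ cos Δλ,  σ = 0.6403 rad → d_gc = 4073.7 km
Rhumb line: Δψ = -0.4806, q = Δφ/Δψ = 0.5012, d_rh = R√(Δφ²+q²Δλ²) = 4287.1 km
Excess = 4287.1 − 4073.7 = 213.4 ≈ 213 km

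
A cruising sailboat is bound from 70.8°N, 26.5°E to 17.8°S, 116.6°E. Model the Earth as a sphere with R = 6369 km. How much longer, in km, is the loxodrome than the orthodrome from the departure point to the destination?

446 km

Great circle: cos σ = sin φ₁ sin φ₂ + cos φ₁ cos φ₂ cos Δλ,  σ = 1.8642 rad → d_gc = 11873.3 km
Rhumb line: Δψ = -2.0928, q = Δφ/Δψ = 0.7389, d_rh = R√(Δφ²+q²Δλ²) = 12319.2 km
Excess = 12319.2 − 11873.3 = 445.9 ≈ 446 km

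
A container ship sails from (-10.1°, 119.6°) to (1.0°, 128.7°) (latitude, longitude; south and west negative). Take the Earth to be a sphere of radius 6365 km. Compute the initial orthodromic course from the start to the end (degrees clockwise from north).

θ = atan2( sin Δλ·cos φ₂ ,  cos φ₁ sin φ₂ − sin φ₁ cos φ₂ cos Δλ )
  = atan2(+0.1581, +0.1903) = 39.72°

39.7°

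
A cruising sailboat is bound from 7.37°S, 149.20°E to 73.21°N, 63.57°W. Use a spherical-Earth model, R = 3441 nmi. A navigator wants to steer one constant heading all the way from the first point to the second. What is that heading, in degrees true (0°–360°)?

51.5°

Meridional parts: M(φ₁)=-0.1290, M(φ₂)=+1.9134 → ΔM = +2.0424;  Δλ = +2.5696 rad
tan C = Δλ / ΔM = +1.2582 → C = 51.52°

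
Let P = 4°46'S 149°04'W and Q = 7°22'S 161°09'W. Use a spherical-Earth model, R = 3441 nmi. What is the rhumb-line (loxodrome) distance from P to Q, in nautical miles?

738 nmi

Δψ = ln[tan(π/4+φ₂/2)/tan(π/4+φ₁/2)] = -0.0456;  Δφ = -0.0454 rad,  Δλ = -0.2109 rad
q = Δφ/Δψ = 0.9943
d = R·√(Δφ² + q²Δλ²) = 3441·0.21455 = 738 nmi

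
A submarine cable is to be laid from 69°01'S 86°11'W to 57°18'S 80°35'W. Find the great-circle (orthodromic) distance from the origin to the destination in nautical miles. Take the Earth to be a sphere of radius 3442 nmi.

719 nmi

cos σ = sin φ₁ sin φ₂ + cos φ₁ cos φ₂ cos Δλ
      = sin(-69.02°)sin(-57.30°) + cos(-69.02°)cos(-57.30°)cos(5.60°) = 0.9782
σ = 11.974° → d = Rσ = 3442·0.20899 = 719 nmi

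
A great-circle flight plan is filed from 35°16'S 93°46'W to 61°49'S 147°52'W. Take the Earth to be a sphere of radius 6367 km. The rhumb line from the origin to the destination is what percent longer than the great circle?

2.2%

Great circle: σ = 0.7451 rad → d_gc = Rσ = 4743.8 km
Rhumb: Δφ = -0.4634, Δλ = -0.9442, Δψ = -0.7237, q = Δφ/Δψ = 0.6403 → d_rh = R√(Δφ²+q²Δλ²) = 4850.2 km
Excess = (4850.2 − 4743.8) / 4743.8 = 106.4 / 4743.8 = 2.24% ≈ 2.2%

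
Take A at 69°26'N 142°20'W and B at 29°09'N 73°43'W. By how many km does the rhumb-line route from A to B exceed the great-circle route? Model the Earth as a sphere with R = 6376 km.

237 km

Great circle: cos σ = sin φ₁ sin φ₂ + cos φ₁ cos φ₂ cos Δλ,  σ = 0.9668 rad → d_gc = 6164.5 km
Rhumb line: Δψ = -1.1746, q = Δφ/Δψ = 0.5985, d_rh = R√(Δφ²+q²Δλ²) = 6401.9 km
Excess = 6401.9 − 6164.5 = 237.4 ≈ 237 km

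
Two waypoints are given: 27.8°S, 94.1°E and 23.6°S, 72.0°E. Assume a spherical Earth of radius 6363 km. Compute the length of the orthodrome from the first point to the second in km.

cos σ = sin φ₁ sin φ₂ + cos φ₁ cos φ₂ cos Δλ
      = sin(-27.80°)sin(-23.60°) + cos(-27.80°)cos(-23.60°)cos(-22.10°) = 0.9378
σ = 20.321° → d = Rσ = 6363·0.35468 = 2257 km

2257 km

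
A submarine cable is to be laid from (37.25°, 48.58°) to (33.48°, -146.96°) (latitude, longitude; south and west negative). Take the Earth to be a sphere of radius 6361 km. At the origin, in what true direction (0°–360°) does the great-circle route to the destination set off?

θ = atan2( sin Δλ·cos φ₂ ,  cos φ₁ sin φ₂ − sin φ₁ cos φ₂ cos Δλ )
  = atan2(+0.2235, +0.9255) = 13.57°

13.6°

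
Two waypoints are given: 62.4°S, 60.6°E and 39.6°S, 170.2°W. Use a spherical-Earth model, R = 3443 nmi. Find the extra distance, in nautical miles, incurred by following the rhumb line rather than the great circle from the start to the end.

729 nmi

Great circle: cos σ = sin φ₁ sin φ₂ + cos φ₁ cos φ₂ cos Δλ,  σ = 1.2247 rad → d_gc = 4216.5 nmi
Rhumb line: Δψ = +0.6501, q = Δφ/Δψ = 0.6121, d_rh = R√(Δφ²+q²Δλ²) = 4945.7 nmi
Excess = 4945.7 − 4216.5 = 729.2 ≈ 729 nmi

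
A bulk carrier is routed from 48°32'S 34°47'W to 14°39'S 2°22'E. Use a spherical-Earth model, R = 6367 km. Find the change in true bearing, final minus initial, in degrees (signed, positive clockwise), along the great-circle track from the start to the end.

At departure: θ₁ = atan2(sin Δλ cos φ₂, cos φ₁ sin φ₂ − sin φ₁ cos φ₂ cos Δλ) = 54.92°
At arrival: θ₂ = atan2(sin Δλ cos φ₁, −cos φ₂ sin φ₁ + sin φ₂ cos φ₁ cos Δλ) = 34.06°
Δθ = θ₂ − θ₁ = -20.9°

-20.9°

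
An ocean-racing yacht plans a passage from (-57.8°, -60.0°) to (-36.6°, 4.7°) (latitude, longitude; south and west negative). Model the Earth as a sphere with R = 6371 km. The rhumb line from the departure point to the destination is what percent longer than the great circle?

Great circle: σ = 0.8130 rad → d_gc = Rσ = 5179.4 km
Rhumb: Δφ = +0.3700, Δλ = +1.1292, Δψ = +0.5553, q = Δφ/Δψ = 0.6663 → d_rh = R√(Δφ²+q²Δλ²) = 5341.8 km
Excess = (5341.8 − 5179.4) / 5179.4 = 162.4 / 5179.4 = 3.14% ≈ 3.1%

3.1%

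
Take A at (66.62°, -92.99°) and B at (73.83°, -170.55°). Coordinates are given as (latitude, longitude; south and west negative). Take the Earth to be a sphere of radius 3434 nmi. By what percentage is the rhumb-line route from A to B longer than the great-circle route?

7.2%

Great circle: σ = 0.4385 rad → d_gc = Rσ = 1505.8 nmi
Rhumb: Δφ = +0.1258, Δλ = -1.3537, Δψ = +0.3761, q = Δφ/Δψ = 0.3346 → d_rh = R√(Δφ²+q²Δλ²) = 1614.4 nmi
Excess = (1614.4 − 1505.8) / 1505.8 = 108.6 / 1505.8 = 7.21% ≈ 7.2%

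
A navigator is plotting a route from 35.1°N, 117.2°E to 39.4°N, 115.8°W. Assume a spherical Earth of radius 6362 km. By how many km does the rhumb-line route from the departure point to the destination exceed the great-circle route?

Great circle: cos σ = sin φ₁ sin φ₂ + cos φ₁ cos φ₂ cos Δλ,  σ = 1.5863 rad → d_gc = 10092.03 km
Rhumb line: Δψ = +0.0943, q = Δφ/Δψ = 0.7956, d_rh = R√(Δφ²+q²Δλ²) = 11229.54 km
Excess = 11229.54 − 10092.03 = 1137.51 ≈ 1138 km

1138 km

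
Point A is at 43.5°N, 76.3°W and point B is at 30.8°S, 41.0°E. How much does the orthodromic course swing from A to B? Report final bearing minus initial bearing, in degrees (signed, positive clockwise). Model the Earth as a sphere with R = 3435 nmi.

+25.7°

Initial bearing θ₁ = atan2(sin Δλ cos φ₂, cos φ₁ sin φ₂ − sin φ₁ cos φ₂ cos Δλ) = 97.48°
Final bearing θ₂ = (initial bearing from the destination back to the start) + 180° = 123.14°
Δθ = θ₂ − θ₁ = +25.7°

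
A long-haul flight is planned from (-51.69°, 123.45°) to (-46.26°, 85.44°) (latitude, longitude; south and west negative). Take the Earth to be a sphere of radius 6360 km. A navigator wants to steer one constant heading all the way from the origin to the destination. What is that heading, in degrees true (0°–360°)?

Meridional parts: M(φ₁)=-1.0574, M(φ₂)=-0.9128 → ΔM = +0.1446;  Δλ = -0.6634 rad
tan C = Δλ / ΔM = -4.5884 → C = 282.29°

282.3°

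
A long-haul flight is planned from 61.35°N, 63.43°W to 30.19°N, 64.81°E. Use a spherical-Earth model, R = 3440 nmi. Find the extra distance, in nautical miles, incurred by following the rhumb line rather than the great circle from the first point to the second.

Great circle: cos σ = sin φ₁ sin φ₂ + cos φ₁ cos φ₂ cos Δλ,  σ = 1.3849 rad → d_gc = 4764.2 nmi
Rhumb line: Δψ = -0.8119, q = Δφ/Δψ = 0.6698, d_rh = R√(Δφ²+q²Δλ²) = 5486.0 nmi
Excess = 5486.0 − 4764.2 = 721.8 ≈ 722 nmi

722 nmi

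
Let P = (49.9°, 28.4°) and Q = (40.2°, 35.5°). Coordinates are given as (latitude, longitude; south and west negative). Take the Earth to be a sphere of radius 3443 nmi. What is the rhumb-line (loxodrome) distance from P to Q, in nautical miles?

Δψ = ln[tan(π/4+φ₂/2)/tan(π/4+φ₁/2)] = -0.2405;  Δφ = -0.1693 rad,  Δλ = +0.1239 rad
q = Δφ/Δψ = 0.7039
d = R·√(Δφ² + q²Δλ²) = 3443·0.19045 = 656 nmi

656 nmi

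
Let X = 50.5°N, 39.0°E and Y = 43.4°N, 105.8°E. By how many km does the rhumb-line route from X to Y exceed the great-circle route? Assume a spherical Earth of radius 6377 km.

164 km

Great circle: cos σ = sin φ₁ sin φ₂ + cos φ₁ cos φ₂ cos Δλ,  σ = 0.7781 rad → d_gc = 4962.0 km
Rhumb line: Δψ = -0.1819, q = Δφ/Δψ = 0.6812, d_rh = R√(Δφ²+q²Δλ²) = 5125.8 km
Excess = 5125.8 − 4962.0 = 163.8 ≈ 164 km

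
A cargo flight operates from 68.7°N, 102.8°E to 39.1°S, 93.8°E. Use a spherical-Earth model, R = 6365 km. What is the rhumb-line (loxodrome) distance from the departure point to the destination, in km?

Rhumb course C = atan2(Δλ, Δψ) with Δψ = ln[tan(π/4+φ₂/2)/tan(π/4+φ₁/2)] = -2.4136, Δλ = -0.1571 → C = 183.72°
d = R·|Δφ| / |cos C| = 6365·1.88146 / 0.99789 = 12001 km

12001 km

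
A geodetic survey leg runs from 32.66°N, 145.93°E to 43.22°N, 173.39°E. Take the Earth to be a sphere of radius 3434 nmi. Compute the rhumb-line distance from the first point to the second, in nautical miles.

Δψ = ln[tan(π/4+φ₂/2)/tan(π/4+φ₁/2)] = +0.2344;  Δφ = +0.1843 rad,  Δλ = +0.4793 rad
q = Δφ/Δψ = 0.7862
d = R·√(Δφ² + q²Δλ²) = 3434·0.41945 = 1440 nmi

1440 nmi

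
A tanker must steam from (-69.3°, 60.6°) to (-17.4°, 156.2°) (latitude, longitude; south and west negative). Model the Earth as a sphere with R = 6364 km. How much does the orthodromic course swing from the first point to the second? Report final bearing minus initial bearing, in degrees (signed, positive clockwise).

Initial bearing θ₁ = atan2(sin Δλ cos φ₂, cos φ₁ sin φ₂ − sin φ₁ cos φ₂ cos Δλ) = 101.48°
Final bearing θ₂ = (initial bearing from the destination back to the start) + 180° = 21.29°
Δθ = θ₂ − θ₁ = -80.2°

-80.2°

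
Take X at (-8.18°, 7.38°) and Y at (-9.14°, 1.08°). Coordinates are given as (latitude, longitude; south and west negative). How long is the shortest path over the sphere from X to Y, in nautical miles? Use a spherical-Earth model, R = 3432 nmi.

377 nmi

Haversine: a = sin²(Δφ/2)+cos φ₁ cos φ₂ sin²(Δλ/2) = 0.00302;  σ = 2·atan2(√a,√(1−a))
σ = 6.302° → d = Rσ = 3432·0.10998 = 377 nmi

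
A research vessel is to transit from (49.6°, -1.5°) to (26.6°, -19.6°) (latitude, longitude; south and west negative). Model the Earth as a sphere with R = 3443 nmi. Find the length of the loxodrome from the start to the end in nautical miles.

1619 nmi

Δψ = ln[tan(π/4+φ₂/2)/tan(π/4+φ₁/2)] = -0.5180;  Δφ = -0.4014 rad,  Δλ = -0.3159 rad
q = Δφ/Δψ = 0.7750
d = R·√(Δφ² + q²Δλ²) = 3443·0.47019 = 1619 nmi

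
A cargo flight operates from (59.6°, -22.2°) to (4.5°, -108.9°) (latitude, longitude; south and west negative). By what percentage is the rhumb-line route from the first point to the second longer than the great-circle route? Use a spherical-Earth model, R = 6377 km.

Great circle: σ = 1.4739 rad → d_gc = Rσ = 9399.3 km
Rhumb: Δφ = -0.9617, Δλ = -1.5132, Δψ = -1.2245, q = Δφ/Δψ = 0.7854 → d_rh = R√(Δφ²+q²Δλ²) = 9749.2 km
Excess = (9749.2 − 9399.3) / 9399.3 = 349.9 / 9399.3 = 3.72% ≈ 3.7%

3.7%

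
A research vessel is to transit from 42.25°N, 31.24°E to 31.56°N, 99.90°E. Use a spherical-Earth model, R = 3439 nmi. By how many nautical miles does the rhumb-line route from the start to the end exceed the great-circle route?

Great circle: cos σ = sin φ₁ sin φ₂ + cos φ₁ cos φ₂ cos Δλ,  σ = 0.9503 rad → d_gc = 3268.1 nmi
Rhumb line: Δψ = -0.2341, q = Δφ/Δψ = 0.7972, d_rh = R√(Δφ²+q²Δλ²) = 3347.2 nmi
Excess = 3347.2 − 3268.1 = 79.1 ≈ 79 nmi

79 nmi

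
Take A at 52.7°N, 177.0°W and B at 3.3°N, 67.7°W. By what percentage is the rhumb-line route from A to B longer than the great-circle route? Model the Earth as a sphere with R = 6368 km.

Great circle: σ = 1.7256 rad → d_gc = Rσ = 10988.5 km
Rhumb: Δφ = -0.8622, Δλ = +1.9076, Δψ = -1.0285, q = Δφ/Δψ = 0.8383 → d_rh = R√(Δφ²+q²Δλ²) = 11569.1 km
Excess = (11569.1 − 10988.5) / 10988.5 = 580.6 / 10988.5 = 5.28% ≈ 5.3%

5.3%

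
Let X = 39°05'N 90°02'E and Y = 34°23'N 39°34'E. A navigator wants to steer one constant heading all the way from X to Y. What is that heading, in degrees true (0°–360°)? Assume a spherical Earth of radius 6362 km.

263.4°

Δψ = ln[tan(π/4+φ₂/2)/tan(π/4+φ₁/2)] = -0.1024
Δλ = -0.8808 rad (taken the short way round)
course = atan2(Δλ, Δψ) = 263.37°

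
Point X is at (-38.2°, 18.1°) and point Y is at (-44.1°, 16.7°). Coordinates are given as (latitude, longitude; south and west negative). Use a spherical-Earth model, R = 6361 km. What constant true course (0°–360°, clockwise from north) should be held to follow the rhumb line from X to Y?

Meridional parts: M(φ₁)=-0.7224, M(φ₂)=-0.8593 → ΔM = -0.1369;  Δλ = -0.0244 rad
tan C = Δλ / ΔM = +0.1785 → C = 190.12°

190.1°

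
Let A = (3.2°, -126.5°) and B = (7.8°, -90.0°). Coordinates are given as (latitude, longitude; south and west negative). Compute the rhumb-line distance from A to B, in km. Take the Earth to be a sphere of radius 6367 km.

4069 km

Rhumb course C = atan2(Δλ, Δψ) with Δψ = ln[tan(π/4+φ₂/2)/tan(π/4+φ₁/2)] = +0.0807, Δλ = +0.6370 → C = 82.78°
d = R·|Δφ| / |cos C| = 6367·0.08029 / 0.12564 = 4069 km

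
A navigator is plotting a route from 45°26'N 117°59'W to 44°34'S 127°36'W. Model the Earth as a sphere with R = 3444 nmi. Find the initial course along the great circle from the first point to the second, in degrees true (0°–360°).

θ = atan2( sin Δλ·cos φ₂ ,  cos φ₁ sin φ₂ − sin φ₁ cos φ₂ cos Δλ )
  = atan2(-0.1190, -0.9929) = 186.84°

186.8°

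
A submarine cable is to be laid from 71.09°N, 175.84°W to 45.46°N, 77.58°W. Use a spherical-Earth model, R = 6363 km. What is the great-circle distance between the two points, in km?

Haversine: a = sin²(Δφ/2)+cos φ₁ cos φ₂ sin²(Δλ/2) = 0.17918;  σ = 2·atan2(√a,√(1−a))
σ = 50.086° → d = Rσ = 6363·0.87417 = 5562 km

5562 km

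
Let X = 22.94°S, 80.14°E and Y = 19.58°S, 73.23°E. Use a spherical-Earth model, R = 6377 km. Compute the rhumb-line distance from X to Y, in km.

808 km

Δψ = ln[tan(π/4+φ₂/2)/tan(π/4+φ₁/2)] = +0.0629;  Δφ = +0.0586 rad,  Δλ = -0.1206 rad
q = Δφ/Δψ = 0.9318
d = R·√(Δφ² + q²Δλ²) = 6377·0.12676 = 808 km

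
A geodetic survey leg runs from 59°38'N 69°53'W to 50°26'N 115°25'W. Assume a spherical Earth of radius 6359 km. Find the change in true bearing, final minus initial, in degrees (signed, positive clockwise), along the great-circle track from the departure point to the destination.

-38.1°

At departure: θ₁ = atan2(sin Δλ cos φ₂, cos φ₁ sin φ₂ − sin φ₁ cos φ₂ cos Δλ) = 270.60°
At arrival: θ₂ = atan2(sin Δλ cos φ₁, −cos φ₂ sin φ₁ + sin φ₂ cos φ₁ cos Δλ) = 232.52°
Δθ = θ₂ − θ₁ = -38.1°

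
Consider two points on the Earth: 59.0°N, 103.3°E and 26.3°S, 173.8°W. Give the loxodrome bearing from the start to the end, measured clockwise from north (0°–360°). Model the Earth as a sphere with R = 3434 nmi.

140.6°

Meridional parts: M(φ₁)=+1.2826, M(φ₂)=-0.4760 → ΔM = -1.7586;  Δλ = +1.4469 rad
tan C = Δλ / ΔM = -0.8227 → C = 140.55°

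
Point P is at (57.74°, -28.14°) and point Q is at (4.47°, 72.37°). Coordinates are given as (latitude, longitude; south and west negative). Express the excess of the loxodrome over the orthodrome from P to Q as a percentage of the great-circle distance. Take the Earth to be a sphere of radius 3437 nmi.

5.1%

Great circle: σ = 1.6020 rad → d_gc = Rσ = 5505.9 nmi
Rhumb: Δφ = -0.9297, Δλ = +1.7542, Δψ = -1.1625, q = Δφ/Δψ = 0.7998 → d_rh = R√(Δφ²+q²Δλ²) = 5784.7 nmi
Excess = (5784.7 − 5505.9) / 5505.9 = 278.8 / 5505.9 = 5.06% ≈ 5.1%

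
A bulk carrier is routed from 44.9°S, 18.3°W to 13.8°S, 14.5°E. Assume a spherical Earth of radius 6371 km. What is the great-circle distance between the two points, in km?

4637 km

cos σ = sin φ₁ sin φ₂ + cos φ₁ cos φ₂ cos Δλ
      = sin(-44.90°)sin(-13.80°) + cos(-44.90°)cos(-13.80°)cos(32.80°) = 0.7466
σ = 41.704° → d = Rσ = 6371·0.72787 = 4637 km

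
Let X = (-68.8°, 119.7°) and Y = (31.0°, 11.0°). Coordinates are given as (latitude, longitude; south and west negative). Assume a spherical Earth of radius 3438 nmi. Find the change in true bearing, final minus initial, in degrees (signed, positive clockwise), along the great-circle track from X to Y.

Initial bearing θ₁ = atan2(sin Δλ cos φ₂, cos φ₁ sin φ₂ − sin φ₁ cos φ₂ cos Δλ) = 265.07°
Final bearing θ₂ = (initial bearing from the destination back to the start) + 180° = 335.14°
Δθ = θ₂ − θ₁ = +70.1°

+70.1°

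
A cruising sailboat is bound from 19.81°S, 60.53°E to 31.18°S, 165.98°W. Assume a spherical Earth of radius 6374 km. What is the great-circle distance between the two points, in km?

Haversine: a = sin²(Δφ/2)+cos φ₁ cos φ₂ sin²(Δλ/2) = 0.68925;  σ = 2·atan2(√a,√(1−a))
σ = 112.241° → d = Rσ = 6374·1.95898 = 12487 km

12487 km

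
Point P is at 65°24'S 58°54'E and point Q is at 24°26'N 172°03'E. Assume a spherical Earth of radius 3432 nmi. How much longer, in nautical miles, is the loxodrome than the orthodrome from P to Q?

344 nmi

Great circle: cos σ = sin φ₁ sin φ₂ + cos φ₁ cos φ₂ cos Δλ,  σ = 2.1236 rad → d_gc = 7288.3 nmi
Rhumb line: Δψ = +1.9631, q = Δφ/Δψ = 0.7987, d_rh = R√(Δφ²+q²Δλ²) = 7632.7 nmi
Excess = 7632.7 − 7288.3 = 344.4 ≈ 344 nmi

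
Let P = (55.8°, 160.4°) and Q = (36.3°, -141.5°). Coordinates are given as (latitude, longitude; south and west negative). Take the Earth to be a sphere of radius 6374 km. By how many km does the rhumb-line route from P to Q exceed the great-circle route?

115 km

Great circle: cos σ = sin φ₁ sin φ₂ + cos φ₁ cos φ₂ cos Δλ,  σ = 0.7539 rad → d_gc = 4805.4 km
Rhumb line: Δψ = -0.4981, q = Δφ/Δψ = 0.6833, d_rh = R√(Δφ²+q²Δλ²) = 4920.6 km
Excess = 4920.6 − 4805.4 = 115.2 ≈ 115 km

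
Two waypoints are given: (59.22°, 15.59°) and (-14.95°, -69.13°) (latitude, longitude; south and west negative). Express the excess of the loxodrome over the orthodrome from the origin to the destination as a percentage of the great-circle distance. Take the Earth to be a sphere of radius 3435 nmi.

Great circle: σ = 1.7479 rad → d_gc = Rσ = 6003.9 nmi
Rhumb: Δφ = -1.2945, Δλ = -1.4786, Δψ = -1.5540, q = Δφ/Δψ = 0.8330 → d_rh = R√(Δφ²+q²Δλ²) = 6138.0 nmi
Excess = (6138.0 − 6003.9) / 6003.9 = 134.1 / 6003.9 = 2.23% ≈ 2.2%

2.2%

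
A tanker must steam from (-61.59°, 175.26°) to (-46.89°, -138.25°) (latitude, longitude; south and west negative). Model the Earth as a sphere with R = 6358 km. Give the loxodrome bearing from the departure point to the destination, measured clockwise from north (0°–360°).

61.3°

Δψ = ln[tan(π/4+φ₂/2)/tan(π/4+φ₁/2)] = +0.4450
Δλ = +0.8114 rad (taken the short way round)
course = atan2(Δλ, Δψ) = 61.26°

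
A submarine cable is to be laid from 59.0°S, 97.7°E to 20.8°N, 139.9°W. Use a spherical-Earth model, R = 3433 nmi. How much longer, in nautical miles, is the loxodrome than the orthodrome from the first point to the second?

Great circle: cos σ = sin φ₁ sin φ₂ + cos φ₁ cos φ₂ cos Δλ,  σ = 2.1680 rad → d_gc = 7442.9 nmi
Rhumb line: Δψ = +1.6538, q = Δφ/Δψ = 0.8421, d_rh = R√(Δφ²+q²Δλ²) = 7810.7 nmi
Excess = 7810.7 − 7442.9 = 367.8 ≈ 368 nmi

368 nmi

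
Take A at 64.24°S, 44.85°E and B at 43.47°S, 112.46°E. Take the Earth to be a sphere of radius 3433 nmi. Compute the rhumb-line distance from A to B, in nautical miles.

2638 nmi

Rhumb course C = atan2(Δλ, Δψ) with Δψ = ln[tan(π/4+φ₂/2)/tan(π/4+φ₁/2)] = +0.6314, Δλ = +1.1800 → C = 61.85°
d = R·|Δφ| / |cos C| = 3433·0.36250 / 0.47179 = 2638 nmi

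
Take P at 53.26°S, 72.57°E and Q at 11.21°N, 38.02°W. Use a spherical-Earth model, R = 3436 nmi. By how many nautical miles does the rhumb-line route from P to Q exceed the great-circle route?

Great circle: cos σ = sin φ₁ sin φ₂ + cos φ₁ cos φ₂ cos Δλ,  σ = 1.9414 rad → d_gc = 6670.5 nmi
Rhumb line: Δψ = +1.2993, q = Δφ/Δψ = 0.8660, d_rh = R√(Δφ²+q²Δλ²) = 6923.5 nmi
Excess = 6923.5 − 6670.5 = 253.0 ≈ 253 nmi

253 nmi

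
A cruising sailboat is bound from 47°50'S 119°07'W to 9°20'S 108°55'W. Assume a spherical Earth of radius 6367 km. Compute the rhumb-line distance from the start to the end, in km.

Rhumb course C = atan2(Δλ, Δψ) with Δψ = ln[tan(π/4+φ₂/2)/tan(π/4+φ₁/2)] = +0.7895, Δλ = +0.1780 → C = 12.71°
d = R·|Δφ| / |cos C| = 6367·0.67195 / 0.97551 = 4386 km

4386 km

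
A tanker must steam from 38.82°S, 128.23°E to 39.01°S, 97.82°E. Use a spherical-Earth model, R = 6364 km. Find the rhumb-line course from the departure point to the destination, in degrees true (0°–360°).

Δψ = ln[tan(π/4+φ₂/2)/tan(π/4+φ₁/2)] = -0.0043
Δλ = -0.5308 rad (taken the short way round)
course = atan2(Δλ, Δψ) = 269.54°

269.5°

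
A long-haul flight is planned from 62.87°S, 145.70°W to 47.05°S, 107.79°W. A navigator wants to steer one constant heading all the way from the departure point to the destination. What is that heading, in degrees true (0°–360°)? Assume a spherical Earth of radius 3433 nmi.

53.5°

Δψ = ln[tan(π/4+φ₂/2)/tan(π/4+φ₁/2)] = +0.4889
Δλ = +0.6617 rad (taken the short way round)
course = atan2(Δλ, Δψ) = 53.54°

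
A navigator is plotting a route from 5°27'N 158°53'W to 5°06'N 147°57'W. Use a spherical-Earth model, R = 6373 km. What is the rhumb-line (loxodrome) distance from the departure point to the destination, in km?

Δψ = ln[tan(π/4+φ₂/2)/tan(π/4+φ₁/2)] = -0.0061;  Δφ = -0.0061 rad,  Δλ = +0.1908 rad
q = Δφ/Δψ = 0.9958
d = R·√(Δφ² + q²Δλ²) = 6373·0.19011 = 1212 km

1212 km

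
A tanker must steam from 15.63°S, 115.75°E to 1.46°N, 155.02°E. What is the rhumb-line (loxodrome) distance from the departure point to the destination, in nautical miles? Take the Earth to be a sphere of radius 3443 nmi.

Δψ = ln[tan(π/4+φ₂/2)/tan(π/4+φ₁/2)] = +0.3017;  Δφ = +0.2983 rad,  Δλ = +0.6854 rad
q = Δφ/Δψ = 0.9886
d = R·√(Δφ² + q²Δλ²) = 3443·0.74030 = 2549 nmi

2549 nmi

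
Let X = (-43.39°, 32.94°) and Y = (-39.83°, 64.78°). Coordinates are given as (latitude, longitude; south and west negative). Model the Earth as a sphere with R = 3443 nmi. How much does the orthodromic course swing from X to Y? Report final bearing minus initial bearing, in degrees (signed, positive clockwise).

-21.5°

At departure: θ₁ = atan2(sin Δλ cos φ₂, cos φ₁ sin φ₂ − sin φ₁ cos φ₂ cos Δλ) = 92.44°
At arrival: θ₂ = atan2(sin Δλ cos φ₁, −cos φ₂ sin φ₁ + sin φ₂ cos φ₁ cos Δλ) = 70.98°
Δθ = θ₂ − θ₁ = -21.5°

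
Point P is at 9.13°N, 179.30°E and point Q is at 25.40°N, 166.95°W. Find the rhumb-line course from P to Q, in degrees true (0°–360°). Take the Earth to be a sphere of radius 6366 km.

38.8°

Meridional parts: M(φ₁)=+0.1600, M(φ₂)=+0.4586 → ΔM = +0.2986;  Δλ = +0.2400 rad
tan C = Δλ / ΔM = +0.8038 → C = 38.79°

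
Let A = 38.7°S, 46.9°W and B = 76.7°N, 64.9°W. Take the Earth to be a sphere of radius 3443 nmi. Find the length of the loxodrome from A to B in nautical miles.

Rhumb course C = atan2(Δλ, Δψ) with Δψ = ln[tan(π/4+φ₂/2)/tan(π/4+φ₁/2)] = +2.8827, Δλ = -0.3142 → C = 353.78°
d = R·|Δφ| / |cos C| = 3443·2.01411 / 0.99411 = 6976 nmi

6976 nmi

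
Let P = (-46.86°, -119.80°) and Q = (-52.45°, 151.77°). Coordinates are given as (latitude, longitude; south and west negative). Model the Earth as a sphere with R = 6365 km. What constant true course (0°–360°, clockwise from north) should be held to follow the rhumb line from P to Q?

264.4°

Meridional parts: M(φ₁)=-0.9281, M(φ₂)=-1.0790 → ΔM = -0.1509;  Δλ = -1.5434 rad
tan C = Δλ / ΔM = +10.2259 → C = 264.41°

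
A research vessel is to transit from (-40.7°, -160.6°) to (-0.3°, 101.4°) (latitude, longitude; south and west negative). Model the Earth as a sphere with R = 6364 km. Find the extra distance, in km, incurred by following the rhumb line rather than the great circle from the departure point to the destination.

240 km

Great circle: cos σ = sin φ₁ sin φ₂ + cos φ₁ cos φ₂ cos Δλ,  σ = 1.6731 rad → d_gc = 10647.4 km
Rhumb line: Δψ = +0.7737, q = Δφ/Δψ = 0.9113, d_rh = R√(Δφ²+q²Δλ²) = 10887.8 km
Excess = 10887.8 − 10647.4 = 240.4 ≈ 240 km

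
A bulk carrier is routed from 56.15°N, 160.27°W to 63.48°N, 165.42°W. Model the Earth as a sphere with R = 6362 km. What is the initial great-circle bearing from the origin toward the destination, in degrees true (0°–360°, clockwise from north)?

342.8°

N = sin Δλ·cos φ₂ = -0.0401;  D = cos φ₁ sin φ₂ − sin φ₁ cos φ₂ cos Δλ = +0.1291
initial course = atan2(N, D) = 342.75°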